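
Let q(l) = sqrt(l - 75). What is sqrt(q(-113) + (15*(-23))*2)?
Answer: sqrt(-690 + 2*I*sqrt(47)) ≈ 0.261 + 26.269*I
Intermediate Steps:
q(l) = sqrt(-75 + l)
sqrt(q(-113) + (15*(-23))*2) = sqrt(sqrt(-75 - 113) + (15*(-23))*2) = sqrt(sqrt(-188) - 345*2) = sqrt(2*I*sqrt(47) - 690) = sqrt(-690 + 2*I*sqrt(47))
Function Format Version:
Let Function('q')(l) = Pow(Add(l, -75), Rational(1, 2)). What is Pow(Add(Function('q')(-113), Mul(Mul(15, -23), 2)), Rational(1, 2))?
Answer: Pow(Add(-690, Mul(2, I, Pow(47, Rational(1, 2)))), Rational(1, 2)) ≈ Add(0.2610, Mul(26.269, I))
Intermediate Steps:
Function('q')(l) = Pow(Add(-75, l), Rational(1, 2))
Pow(Add(Function('q')(-113), Mul(Mul(15, -23), 2)), Rational(1, 2)) = Pow(Add(Pow(Add(-75, -113), Rational(1, 2)), Mul(Mul(15, -23), 2)), Rational(1, 2)) = Pow(Add(Pow(-188, Rational(1, 2)), Mul(-345, 2)), Rational(1, 2)) = Pow(Add(Mul(2, I, Pow(47, Rational(1, 2))), -690), Rational(1, 2)) = Pow(Add(-690, Mul(2, I, Pow(47, Rational(1, 2)))), Rational(1, 2))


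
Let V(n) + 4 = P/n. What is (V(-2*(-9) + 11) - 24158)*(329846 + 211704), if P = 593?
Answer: -379141862750/29 ≈ -1.3074e+10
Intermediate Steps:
V(n) = -4 + 593/n
(V(-2*(-9) + 11) - 24158)*(329846 + 211704) = ((-4 + 593/(-2*(-9) + 11)) - 24158)*(329846 + 211704) = ((-4 + 593/(18 + 11)) - 24158)*541550 = ((-4 + 593/29) - 24158)*541550 = (477/29 - 24158)*541550 = -700105/29*541550 = -379141862750/29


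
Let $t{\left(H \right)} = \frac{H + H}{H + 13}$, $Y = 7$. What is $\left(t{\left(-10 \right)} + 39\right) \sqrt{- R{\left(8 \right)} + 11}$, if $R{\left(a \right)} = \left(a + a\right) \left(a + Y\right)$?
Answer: $\frac{97 i \sqrt{229}}{3} \approx 489.29 i$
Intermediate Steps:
$t{\left(H \right)} = \frac{2 H}{13 + H}$
$R{\left(a \right)} = 2 a \left(7 + a\right)$ ($R{\left(a \right)} = \left(a + a\right) \left(a + 7\right) = 2 a \left(7 + a\right)$)
$\left(t{\left(-10 \right)} + 39\right) \sqrt{- R{\left(8 \right)} + 11} = \left(2 \left(-10\right) \frac{1}{13 - 10} + 39\right) \sqrt{- 2 \cdot 8 \left(7 + 8\right) + 11} = \left(2 \left(-10\right) \frac{1}{3} + 39\right) \sqrt{- 2 \cdot 8 \cdot 15 + 11} = \left(2 \left(-10\right) \frac{1}{3} + 39\right) \sqrt{\left(-1\right) 240 + 11} = \left(- \frac{20}{3} + 39\right) \sqrt{-240 + 11} = \frac{97 \sqrt{-229}}{3} = \frac{97 i \sqrt{229}}{3}$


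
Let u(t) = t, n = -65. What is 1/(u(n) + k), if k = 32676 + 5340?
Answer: 1/37951 ≈ 2.6350e-5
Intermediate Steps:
k = 38016
1/(u(n) + k) = 1/(-65 + 38016) = 1/37951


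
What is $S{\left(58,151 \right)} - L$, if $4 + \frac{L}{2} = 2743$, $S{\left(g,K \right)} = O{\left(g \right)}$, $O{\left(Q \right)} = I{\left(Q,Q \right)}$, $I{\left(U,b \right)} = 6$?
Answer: $-5472$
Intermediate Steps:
$O{\left(Q \right)} = 6$
$S{\left(g,K \right)} = 6$
$L = 5478$ ($L = -8 + 2 \cdot 2743 = -8 + 5486 = 5478$)
$S{\left(58,151 \right)} - L = 6 - 5478 = -5472$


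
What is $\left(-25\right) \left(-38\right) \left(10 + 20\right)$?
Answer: $28500$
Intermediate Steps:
$\left(-25\right) \left(-38\right) \left(10 + 20\right) = 950 \cdot 30 = 28500$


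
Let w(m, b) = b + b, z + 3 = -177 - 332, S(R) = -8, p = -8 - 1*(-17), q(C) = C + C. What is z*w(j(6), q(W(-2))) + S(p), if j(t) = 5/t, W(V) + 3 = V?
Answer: 10232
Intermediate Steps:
W(V) = -3 + V
q(C) = 2*C
p = 9 (p = -8 + 17 = 9)
z = -512 (z = -3 + (-177 - 332) = -3 - 509 = -512)
w(m, b) = 2*b
z*w(j(6), q(W(-2))) + S(p) = -1024*2*(-3 - 2) - 8 = -1024*2*(-5) - 8 = -1024*(-10) - 8 = -512*(-20) - 8 = 10240 - 8 = 10232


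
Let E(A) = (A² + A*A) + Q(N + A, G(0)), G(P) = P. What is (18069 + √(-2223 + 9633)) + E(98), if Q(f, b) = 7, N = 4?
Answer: 37284 + √7410 ≈ 37370.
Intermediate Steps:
E(A) = 7 + 2*A² (E(A) = (A² + A*A) + 7 = (A² + A²) + 7 = 2*A² + 7 = 7 + 2*A²)
(18069 + √(-2223 + 9633)) + E(98) = (18069 + √(-2223 + 9633)) + (7 + 2*98²) = (18069 + √7410) + (7 + 2*9604) = (18069 + √7410) + (7 + 19208) = (18069 + √7410) + 19215 = 37284 + √7410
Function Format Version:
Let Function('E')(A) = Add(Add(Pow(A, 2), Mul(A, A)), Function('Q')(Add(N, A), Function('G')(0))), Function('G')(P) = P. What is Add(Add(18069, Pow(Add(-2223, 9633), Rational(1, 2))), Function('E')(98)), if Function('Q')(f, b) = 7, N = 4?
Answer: Add(37284, Pow(7410, Rational(1, 2))) ≈ 37370.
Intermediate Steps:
Function('E')(A) = Add(7, Mul(2, Pow(A, 2))) (Function('E')(A) = Add(Add(Pow(A, 2), Mul(A, A)), 7) = Add(Add(Pow(A, 2), Pow(A, 2)), 7) = Add(Mul(2, Pow(A, 2)), 7) = Add(7, Mul(2, Pow(A, 2))))
Add(Add(18069, Pow(Add(-2223, 9633), Rational(1, 2))), Function('E')(98)) = Add(Add(18069, Pow(Add(-2223, 9633), Rational(1, 2))), Add(7, Mul(2, Pow(98, 2)))) = Add(Add(18069, Pow(7410, Rational(1, 2))), Add(7, Mul(2, 9604))) = Add(Add(18069, Pow(7410, Rational(1, 2))), Add(7, 19208)) = Add(Add(18069, Pow(7410, Rational(1, 2))), 19215) = Add(37284, Pow(7410, Rational(1, 2)))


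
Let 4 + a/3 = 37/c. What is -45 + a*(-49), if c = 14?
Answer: 309/2 ≈ 154.50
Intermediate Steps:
a = -57/14 (a = -12 + 3*(37/14) = -12 + 111/14 = -57/14 ≈ -4.0714)
-45 + a*(-49) = -45 - 57/14*(-49) = -45 + 399/2 = 309/2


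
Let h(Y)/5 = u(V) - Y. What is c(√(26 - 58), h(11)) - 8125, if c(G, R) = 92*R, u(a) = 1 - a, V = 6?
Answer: -15485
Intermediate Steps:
h(Y) = -25 - 5*Y (h(Y) = 5*((1 - 1*6) - Y) = 5*((1 - 6) - Y) = 5*(-5 - Y) = -25 - 5*Y)
c(√(26 - 58), h(11)) - 8125 = 92*(-25 - 5*11) - 8125 = 92*(-25 - 55) - 8125 = 92*(-80) - 8125 = -7360 - 8125 = -15485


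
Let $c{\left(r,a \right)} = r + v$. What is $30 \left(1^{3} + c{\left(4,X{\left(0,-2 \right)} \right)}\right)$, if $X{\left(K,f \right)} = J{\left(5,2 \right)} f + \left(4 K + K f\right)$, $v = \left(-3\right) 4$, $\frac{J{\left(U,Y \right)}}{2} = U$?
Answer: $-210$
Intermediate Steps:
$J{\left(U,Y \right)} = 2 U$
$v = -12$
$X{\left(K,f \right)} = 4 K + 10 f + K f$ ($X{\left(K,f \right)} = 2 \cdot 5 f + \left(4 K + K f\right) = 10 f + \left(4 K + K f\right) = 4 K + 10 f + K f$)
$c{\left(r,a \right)} = -12 + r$ ($c{\left(r,a \right)} = r - 12 = -12 + r$)
$30 \left(1^{3} + c{\left(4,X{\left(0,-2 \right)} \right)}\right) = 30 \left(1^{3} + \left(-12 + 4\right)\right) = 30 \left(1 - 8\right) = 30 \left(-7\right) = -210$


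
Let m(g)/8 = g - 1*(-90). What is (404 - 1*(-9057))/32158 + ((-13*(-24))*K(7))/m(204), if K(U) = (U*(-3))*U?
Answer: -308810/16079 ≈ -19.206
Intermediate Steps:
m(g) = 720 + 8*g (m(g) = 8*(g - 1*(-90)) = 8*(g + 90) = 8*(90 + g) = 720 + 8*g)
K(U) = -3*U**2 (K(U) = (-3*U)*U = -3*U**2)
(404 - 1*(-9057))/32158 + ((-13*(-24))*K(7))/m(204) = (404 - 1*(-9057))/32158 + ((-13*(-24))*(-3*7**2))/(720 + 8*204) = (404 + 9057)*(1/32158) + (312*(-3*49))/(720 + 1632) = 9461*(1/32158) + (312*(-147))/2352 = 9461/32158 - 45864*1/2352 = 9461/32158 - 39/2 = -308810/16079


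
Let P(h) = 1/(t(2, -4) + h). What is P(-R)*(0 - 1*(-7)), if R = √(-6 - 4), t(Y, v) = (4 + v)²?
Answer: 7*I*√10/10 ≈ 2.2136*I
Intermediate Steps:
R = I*√10 (R = √(-10) = I*√10 ≈ 3.1623*I)
P(h) = 1/h (P(h) = 1/((4 - 4)² + h) = 1/(0² + h) = 1/(0 + h) = 1/h)
P(-R)*(0 - 1*(-7)) = (0 - 1*(-7))/((-I*√10)) = (0 + 7)/((-I*√10)) = (I*√10/10)*7 = 7*I*√10/10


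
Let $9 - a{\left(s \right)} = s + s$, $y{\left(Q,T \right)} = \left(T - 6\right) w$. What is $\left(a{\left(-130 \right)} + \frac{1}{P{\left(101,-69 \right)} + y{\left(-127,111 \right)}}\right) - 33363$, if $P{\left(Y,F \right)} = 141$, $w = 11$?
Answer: $- \frac{42889823}{1296} \approx -33094.0$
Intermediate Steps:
$y{\left(Q,T \right)} = -66 + 11 T$ ($y{\left(Q,T \right)} = \left(T - 6\right) 11 = \left(-6 + T\right) 11 = -66 + 11 T$)
$a{\left(s \right)} = 9 - 2 s$ ($a{\left(s \right)} = 9 - \left(s + s\right) = 9 - 2 s$)
$\left(a{\left(-130 \right)} + \frac{1}{P{\left(101,-69 \right)} + y{\left(-127,111 \right)}}\right) - 33363 = \left(\left(9 - -260\right) + \frac{1}{141 + \left(-66 + 11 \cdot 111\right)}\right) - 33363 = \left(\left(9 + 260\right) + \frac{1}{141 + \left(-66 + 1221\right)}\right) - 33363 = \left(269 + \frac{1}{141 + 1155}\right) - 33363 = \left(269 + \frac{1}{1296}\right) - 33363 = \frac{348625}{1296} - 33363 = - \frac{42889823}{1296}$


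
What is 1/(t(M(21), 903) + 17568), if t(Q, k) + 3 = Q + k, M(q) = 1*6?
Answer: 1/18474 ≈ 5.4130e-5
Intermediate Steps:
M(q) = 6
t(Q, k) = -3 + Q + k (t(Q, k) = -3 + (Q + k) = -3 + Q + k)
1/(t(M(21), 903) + 17568) = 1/((-3 + 6 + 903) + 17568) = 1/(906 + 17568) = 1/18474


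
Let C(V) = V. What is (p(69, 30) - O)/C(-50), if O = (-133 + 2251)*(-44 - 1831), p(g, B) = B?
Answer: -397128/5 ≈ -79426.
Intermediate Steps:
O = -3971250 (O = 2118*(-1875) = -3971250)
(p(69, 30) - O)/C(-50) = (30 - 1*(-3971250))/(-50) = (30 + 3971250)*(-1/50) = 3971280*(-1/50) = -397128/5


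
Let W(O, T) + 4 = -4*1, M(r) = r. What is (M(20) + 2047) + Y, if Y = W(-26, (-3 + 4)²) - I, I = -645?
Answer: 2704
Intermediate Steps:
W(O, T) = -8 (W(O, T) = -4 - 4*1 = -4 - 4 = -8)
Y = 637 (Y = -8 - 1*(-645) = -8 + 645 = 637)
(M(20) + 2047) + Y = (20 + 2047) + 637 = 2067 + 637 = 2704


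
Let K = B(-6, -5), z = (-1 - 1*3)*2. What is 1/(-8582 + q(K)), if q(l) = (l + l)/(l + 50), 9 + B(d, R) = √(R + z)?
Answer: (-√13 + 41*I)/(20*(-17594*I + 429*√13)) ≈ -0.00011652 - 2.8896e-9*I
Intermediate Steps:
z = -8 (z = (-1 - 3)*2 = -4*2 = -8)
B(d, R) = -9 + √(-8 + R) (B(d, R) = -9 + √(R - 8) = -9 + √(-8 + R))
K = -9 + I*√13 (K = -9 + √(-8 - 5) = -9 + √(-13) = -9 + I*√13 ≈ -9.0 + 3.6056*I)
q(l) = 2*l/(50 + l) (q(l) = (2*l)/(50 + l) = 2*l/(50 + l))
1/(-8582 + q(K)) = 1/(-8582 + 2*(-9 + I*√13)/(50 + (-9 + I*√13))) = 1/(-8582 + 2*(-9 + I*√13)/(41 + I*√13))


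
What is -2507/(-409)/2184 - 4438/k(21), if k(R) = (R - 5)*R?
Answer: -982993/74438 ≈ -13.206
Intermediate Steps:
k(R) = R*(-5 + R) (k(R) = (-5 + R)*R = R*(-5 + R))
-2507/(-409)/2184 - 4438/k(21) = -2507/(-409)/2184 - 4438*1/(21*(-5 + 21)) = -2507*(-1/409)*(1/2184) - 4438/(21*16) = (2507/409)*(1/2184) - 4438/336 = 2507/893256 - 4438*1/336 = 2507/893256 - 317/24 = -982993/74438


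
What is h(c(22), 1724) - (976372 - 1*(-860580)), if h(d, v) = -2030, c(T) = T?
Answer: -1838982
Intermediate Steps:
h(c(22), 1724) - (976372 - 1*(-860580)) = -2030 - (976372 - 1*(-860580)) = -2030 - (976372 + 860580) = -2030 - 1*1836952 = -2030 - 1836952 = -1838982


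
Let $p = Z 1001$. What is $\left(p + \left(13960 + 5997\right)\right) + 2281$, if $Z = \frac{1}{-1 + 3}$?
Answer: $\frac{45477}{2} \approx 22739.0$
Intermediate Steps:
$Z = \frac{1}{2} \approx 0.5$
$p = \frac{1001}{2}$ ($p = \frac{1}{2} \cdot 1001 = \frac{1001}{2} \approx 500.5$)
$\left(p + \left(13960 + 5997\right)\right) + 2281 = \left(\frac{1001}{2} + \left(13960 + 5997\right)\right) + 2281 = \left(\frac{1001}{2} + 19957\right) + 2281 = \frac{40915}{2} + 2281 = \frac{45477}{2}$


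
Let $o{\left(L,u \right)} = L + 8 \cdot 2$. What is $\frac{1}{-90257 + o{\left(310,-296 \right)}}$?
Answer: $- \frac{1}{89931} \approx -1.112 \cdot 10^{-5}$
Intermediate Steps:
$o{\left(L,u \right)} = 16 + L$ ($o{\left(L,u \right)} = L + 16 = 16 + L$)
$\frac{1}{-90257 + o{\left(310,-296 \right)}} = \frac{1}{-90257 + \left(16 + 310\right)} = \frac{1}{-90257 + 326} = \frac{1}{-89931} = - \frac{1}{89931}$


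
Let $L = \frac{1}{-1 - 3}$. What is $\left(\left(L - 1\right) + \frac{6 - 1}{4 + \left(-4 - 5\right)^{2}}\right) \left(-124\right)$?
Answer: $\frac{2511}{17} \approx 147.71$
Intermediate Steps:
$L = - \frac{1}{4}$ ($L = \frac{1}{-4} = - \frac{1}{4} \approx -0.25$)
$\left(\left(L - 1\right) + \frac{6 - 1}{4 + \left(-4 - 5\right)^{2}}\right) \left(-124\right) = \left(\left(- \frac{1}{4} - 1\right) + \frac{6 - 1}{4 + \left(-4 - 5\right)^{2}}\right) \left(-124\right) = \left(- \frac{5}{4} + \frac{5}{4 + \left(-9\right)^{2}}\right) \left(-124\right) = \left(- \frac{5}{4} + \frac{5}{4 + 81}\right) \left(-124\right) = \left(- \frac{5}{4} + \frac{5}{85}\right) \left(-124\right) = \left(- \frac{5}{4} + 5 \cdot \frac{1}{85}\right) \left(-124\right) = \left(- \frac{5}{4} + \frac{1}{17}\right) \left(-124\right) = \left(- \frac{81}{68}\right) \left(-124\right) = \frac{2511}{17}$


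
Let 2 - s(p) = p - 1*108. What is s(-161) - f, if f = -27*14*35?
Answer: 13501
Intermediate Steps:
s(p) = 110 - p (s(p) = 2 - (p - 1*108) = 2 - (p - 108) = 2 - (-108 + p) = 2 + (108 - p) = 110 - p)
f = -13230 (f = -378*35 = -13230)
s(-161) - f = (110 - 1*(-161)) - 1*(-13230) = (110 + 161) + 13230 = 271 + 13230 = 13501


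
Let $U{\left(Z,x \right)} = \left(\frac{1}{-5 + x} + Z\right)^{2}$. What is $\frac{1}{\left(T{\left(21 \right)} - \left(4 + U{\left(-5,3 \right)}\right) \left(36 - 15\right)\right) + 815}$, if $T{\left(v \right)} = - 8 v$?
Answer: $- \frac{4}{289} \approx -0.013841$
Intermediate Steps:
$U{\left(Z,x \right)} = \left(Z + \frac{1}{-5 + x}\right)^{2}$
$\frac{1}{\left(T{\left(21 \right)} - \left(4 + U{\left(-5,3 \right)}\right) \left(36 - 15\right)\right) + 815} = \frac{1}{\left(\left(-8\right) 21 - \left(4 + \frac{\left(1 - -25 - 15\right)^{2}}{\left(-5 + 3\right)^{2}}\right) \left(36 - 15\right)\right) + 815} = \frac{1}{\left(-168 - \left(4 + \frac{\left(1 + 25 - 15\right)^{2}}{4}\right) 21\right) + 815} = \frac{1}{\left(-168 - \left(4 + \frac{11^{2}}{4}\right) 21\right) + 815} = \frac{1}{\left(-168 - \left(4 + \frac{1}{4} \cdot 121\right) 21\right) + 815} = \frac{1}{\left(-168 - \left(4 + \frac{121}{4}\right) 21\right) + 815} = \frac{1}{\left(-168 - \frac{137}{4} \cdot 21\right) + 815} = \frac{1}{\left(-168 - \frac{2877}{4}\right) + 815} = \frac{1}{- \frac{3549}{4} + 815} = \frac{1}{- \frac{289}{4}} = - \frac{4}{289}$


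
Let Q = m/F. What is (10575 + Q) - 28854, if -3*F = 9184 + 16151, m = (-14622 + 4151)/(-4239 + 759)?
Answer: -537194229871/29388600 ≈ -18279.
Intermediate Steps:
m = 10471/3480 (m = -10471/(-3480) = -10471*(-1/3480) = 10471/3480 ≈ 3.0089)
F = -8445 (F = -(9184 + 16151)/3 = -1/3*25335 = -8445)
Q = -10471/29388600 (Q = (10471/3480)/(-8445) = (10471/3480)*(-1/8445) = -10471/29388600 ≈ -0.00035629)
(10575 + Q) - 28854 = (10575 - 10471/29388600) - 28854 = 310784434529/29388600 - 28854 = -537194229871/29388600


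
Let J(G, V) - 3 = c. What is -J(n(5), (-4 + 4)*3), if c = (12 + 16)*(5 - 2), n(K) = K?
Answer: -87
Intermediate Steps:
c = 84 (c = 28*3 = 84)
J(G, V) = 87 (J(G, V) = 3 + 84 = 87)
-J(n(5), (-4 + 4)*3) = -1*87 = -87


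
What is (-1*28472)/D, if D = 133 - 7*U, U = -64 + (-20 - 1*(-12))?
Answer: -28472/637 ≈ -44.697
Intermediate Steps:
U = -72 (U = -64 + (-20 + 12) = -64 - 8 = -72)
D = 637 (D = 133 - 7*(-72) = 133 + 504 = 637)
(-1*28472)/D = -1*28472/637 = -28472*1/637 = -28472/637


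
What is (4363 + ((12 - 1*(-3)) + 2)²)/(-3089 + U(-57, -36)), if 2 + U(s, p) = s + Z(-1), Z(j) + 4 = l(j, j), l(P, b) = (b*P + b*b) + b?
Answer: -4652/3151 ≈ -1.4764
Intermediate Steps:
l(P, b) = b + b² + P*b (l(P, b) = (P*b + b²) + b = (b² + P*b) + b = b + b² + P*b)
Z(j) = -4 + j*(1 + 2*j) (Z(j) = -4 + j*(1 + j + j) = -4 + j*(1 + 2*j))
U(s, p) = -5 + s (U(s, p) = -2 + (s + (-4 - (1 + 2*(-1)))) = -2 + (s + (-4 - (1 - 2))) = -2 + (s + (-4 - 1*(-1))) = -2 + (s + (-4 + 1)) = -2 + (s - 3) = -2 + (-3 + s) = -5 + s)
(4363 + ((12 - 1*(-3)) + 2)²)/(-3089 + U(-57, -36)) = (4363 + ((12 - 1*(-3)) + 2)²)/(-3089 + (-5 - 57)) = (4363 + ((12 + 3) + 2)²)/(-3089 - 62) = (4363 + (15 + 2)²)/(-3151) = (4363 + 17²)*(-1/3151) = (4363 + 289)*(-1/3151) = 4652*(-1/3151) = -4652/3151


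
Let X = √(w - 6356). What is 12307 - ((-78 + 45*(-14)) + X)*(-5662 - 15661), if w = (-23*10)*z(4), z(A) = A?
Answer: -15084377 + 42646*I*√1819 ≈ -1.5084e+7 + 1.8188e+6*I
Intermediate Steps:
w = -920 (w = -23*10*4 = -230*4 = -920)
X = 2*I*√1819 (X = √(-920 - 6356) = √(-7276) = 2*I*√1819 ≈ 85.299*I)
12307 - ((-78 + 45*(-14)) + X)*(-5662 - 15661) = 12307 - ((-78 + 45*(-14)) + 2*I*√1819)*(-5662 - 15661) = 12307 - ((-78 - 630) + 2*I*√1819)*(-21323) = 12307 - (-708 + 2*I*√1819)*(-21323) = 12307 - (15096684 - 42646*I*√1819) = 12307 + (-15096684 + 42646*I*√1819) = -15084377 + 42646*I*√1819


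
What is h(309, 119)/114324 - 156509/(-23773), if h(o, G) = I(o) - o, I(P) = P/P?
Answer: 638764744/97065159 ≈ 6.5808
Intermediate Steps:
I(P) = 1
h(o, G) = 1 - o
h(309, 119)/114324 - 156509/(-23773) = (1 - 1*309)/114324 - 156509/(-23773) = (1 - 309)*(1/114324) - 156509*(-1/23773) = -308*1/114324 + 156509/23773 = -11/4083 + 156509/23773 = 638764744/97065159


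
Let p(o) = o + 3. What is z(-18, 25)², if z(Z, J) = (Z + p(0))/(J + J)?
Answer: 9/100 ≈ 0.090000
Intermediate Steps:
p(o) = 3 + o
z(Z, J) = (3 + Z)/(2*J) (z(Z, J) = (Z + (3 + 0))/(J + J) = (Z + 3)/((2*J)) = (3 + Z)*(1/(2*J)) = (3 + Z)/(2*J))
z(-18, 25)² = ((½)*(3 - 18)/25)² = ((½)*(1/25)*(-15))² = (-3/10)² = 9/100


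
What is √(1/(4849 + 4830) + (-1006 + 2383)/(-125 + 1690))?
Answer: 2*√50477781954745/15147635 ≈ 0.93807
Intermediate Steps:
√(1/(4849 + 4830) + (-1006 + 2383)/(-125 + 1690)) = √(1/9679 + 1377/1565) = √(13329548/15147635) = 2*√50477781954745/15147635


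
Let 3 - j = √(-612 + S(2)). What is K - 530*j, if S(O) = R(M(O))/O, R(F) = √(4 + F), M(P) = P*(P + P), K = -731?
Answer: -2321 + 530*I*√(612 - √3) ≈ -2321.0 + 13093.0*I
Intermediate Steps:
M(P) = 2*P² (M(P) = P*(2*P) = 2*P²)
S(O) = √(4 + 2*O²)/O
j = 3 - √(-612 + √3) (j = 3 - √(-612 + √(4 + 2*2²)/2) = 3 - √(-612 + √(4 + 2*4)/2) = 3 - √(-612 + √(4 + 8)/2) = 3 - √(-612 + √12/2) = 3 - √(-612 + (2*√3)/2) = 3 - √(-612 + √3) ≈ 3.0 - 24.704*I)
K - 530*j = -731 - 530*(3 - √(-612 + √3)) = -731 + (-1590 + 530*√(-612 + √3)) = -2321 + 530*√(-612 + √3)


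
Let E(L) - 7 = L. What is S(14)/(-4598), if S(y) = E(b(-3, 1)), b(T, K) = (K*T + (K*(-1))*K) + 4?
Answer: -7/4598 ≈ -0.0015224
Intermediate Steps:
b(T, K) = 4 - K**2 + K*T (b(T, K) = (K*T + (-K)*K) + 4 = (K*T - K**2) + 4 = (-K**2 + K*T) + 4 = 4 - K**2 + K*T)
E(L) = 7 + L
S(y) = 7 (S(y) = 7 + (4 - 1*1**2 + 1*(-3)) = 7 + (4 - 1*1 - 3) = 7 + (4 - 1 - 3) = 7 + 0 = 7)
S(14)/(-4598) = 7/(-4598) = 7*(-1/4598) = -7/4598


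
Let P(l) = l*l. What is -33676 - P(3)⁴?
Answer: -40237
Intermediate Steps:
P(l) = l²
-33676 - P(3)⁴ = -33676 - (3²)⁴ = -33676 - 1*9⁴ = -33676 - 1*6561 = -33676 - 6561 = -40237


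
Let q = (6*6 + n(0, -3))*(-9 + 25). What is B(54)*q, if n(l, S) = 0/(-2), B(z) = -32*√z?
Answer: -55296*√6 ≈ -1.3545e+5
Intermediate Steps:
n(l, S) = 0 (n(l, S) = 0*(-½) = 0)
q = 576 (q = (6*6 + 0)*(-9 + 25) = (36 + 0)*16 = 36*16 = 576)
B(54)*q = -96*√6*576 = -55296*√6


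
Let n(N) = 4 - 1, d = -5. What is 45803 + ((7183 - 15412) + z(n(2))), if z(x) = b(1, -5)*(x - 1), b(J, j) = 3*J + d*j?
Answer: 37630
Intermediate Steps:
b(J, j) = -5*j + 3*J (b(J, j) = 3*J - 5*j = -5*j + 3*J)
n(N) = 3
z(x) = -28 + 28*x (z(x) = (-5*(-5) + 3*1)*(x - 1) = (25 + 3)*(-1 + x) = 28*(-1 + x) = -28 + 28*x)
45803 + ((7183 - 15412) + z(n(2))) = 45803 + ((7183 - 15412) + (-28 + 28*3)) = 45803 + (-8229 + (-28 + 84)) = 45803 + (-8229 + 56) = 45803 - 8173 = 37630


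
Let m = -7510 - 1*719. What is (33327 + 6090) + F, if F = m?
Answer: 31188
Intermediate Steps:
m = -8229 (m = -7510 - 719 = -8229)
F = -8229
(33327 + 6090) + F = (33327 + 6090) - 8229 = 39417 - 8229 = 31188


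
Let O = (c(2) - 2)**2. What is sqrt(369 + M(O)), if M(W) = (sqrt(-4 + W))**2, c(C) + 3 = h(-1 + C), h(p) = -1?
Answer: sqrt(401) ≈ 20.025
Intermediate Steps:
c(C) = -4 (c(C) = -3 - 1 = -4)
O = 36 (O = (-4 - 2)**2 = (-6)**2 = 36)
M(W) = -4 + W
sqrt(369 + M(O)) = sqrt(369 + (-4 + 36)) = sqrt(369 + 32) = sqrt(401)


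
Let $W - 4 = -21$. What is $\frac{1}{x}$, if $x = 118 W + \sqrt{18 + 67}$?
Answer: $- \frac{118}{236703} - \frac{\sqrt{85}}{4023951} \approx -0.00050081$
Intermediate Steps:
$W = -17$ ($W = 4 - 21 = -17$)
$x = -2006 + \sqrt{85}$ ($x = 118 \left(-17\right) + \sqrt{18 + 67} = -2006 + \sqrt{85} \approx -1996.8$)
$\frac{1}{x} = \frac{1}{-2006 + \sqrt{85}}$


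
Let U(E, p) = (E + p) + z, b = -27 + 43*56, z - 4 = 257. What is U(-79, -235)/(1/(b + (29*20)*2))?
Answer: -187673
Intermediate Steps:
z = 261 (z = 4 + 257 = 261)
b = 2381 (b = -27 + 2408 = 2381)
U(E, p) = 261 + E + p (U(E, p) = (E + p) + 261 = 261 + E + p)
U(-79, -235)/(1/(b + (29*20)*2)) = (261 - 79 - 235)/(1/(2381 + (29*20)*2)) = -53/(1/(2381 + 580*2)) = -53/(1/(2381 + 1160)) = -53/(1/3541) = -53/1/3541 = -53*3541 = -187673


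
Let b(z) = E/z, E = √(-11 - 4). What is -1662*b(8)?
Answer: -831*I*√15/4 ≈ -804.61*I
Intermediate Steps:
E = I*√15 (E = √(-15) = I*√15 ≈ 3.873*I)
b(z) = I*√15/z (b(z) = (I*√15)/z = I*√15/z)
-1662*b(8) = -1662*I*√15/8 = -831*I*√15/4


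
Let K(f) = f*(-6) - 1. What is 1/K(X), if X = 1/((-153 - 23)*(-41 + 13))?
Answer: -2464/2467 ≈ -0.99878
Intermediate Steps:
X = 1/4928 (X = 1/(-176*(-28)) = 1/4928 ≈ 0.00020292)
K(f) = -1 - 6*f (K(f) = -6*f - 1 = -1 - 6*f)
1/K(X) = 1/(-1 - 6*1/4928) = 1/(-1 - 3/2464) = 1/(-2467/2464) = -2464/2467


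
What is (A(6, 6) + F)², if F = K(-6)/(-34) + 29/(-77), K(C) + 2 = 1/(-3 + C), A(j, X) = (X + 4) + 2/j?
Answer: 55725739969/555167844 ≈ 100.38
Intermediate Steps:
A(j, X) = 4 + X + 2/j (A(j, X) = (4 + X) + 2/j = 4 + X + 2/j)
K(C) = -2 + 1/(-3 + C)
F = -7411/23562 (F = ((7 - 2*(-6))/(-3 - 6))/(-34) + 29/(-77) = ((7 + 12)/(-9))*(-1/34) + 29*(-1/77) = -⅑*19*(-1/34) - 29/77 = -19/9*(-1/34) - 29/77 = 19/306 - 29/77 = -7411/23562 ≈ -0.31453)
(A(6, 6) + F)² = ((4 + 6 + 2/6) - 7411/23562)² = ((4 + 6 + 2*(⅙)) - 7411/23562)² = ((4 + 6 + ⅓) - 7411/23562)² = (31/3 - 7411/23562)² = (236063/23562)² = 55725739969/555167844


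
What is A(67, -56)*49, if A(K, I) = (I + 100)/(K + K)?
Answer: 1078/67 ≈ 16.090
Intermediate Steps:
A(K, I) = (100 + I)/(2*K) (A(K, I) = (100 + I)/((2*K)) = (100 + I)*(1/(2*K)) = (100 + I)/(2*K))
A(67, -56)*49 = ((½)*(100 - 56)/67)*49 = ((½)*(1/67)*44)*49 = (22/67)*49 = 1078/67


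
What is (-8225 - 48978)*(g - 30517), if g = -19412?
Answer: 2856088587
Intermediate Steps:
(-8225 - 48978)*(g - 30517) = (-8225 - 48978)*(-19412 - 30517) = -57203*(-49929) = 2856088587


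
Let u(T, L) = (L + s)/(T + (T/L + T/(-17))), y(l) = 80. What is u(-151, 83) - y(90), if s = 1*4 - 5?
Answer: -16363302/203095 ≈ -80.570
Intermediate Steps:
s = -1 (s = 4 - 5 = -1)
u(T, L) = (-1 + L)/(16*T/17 + T/L) (u(T, L) = (L - 1)/(T + (T/L + T/(-17))) = (-1 + L)/(T + (T/L + T*(-1/17))) = (-1 + L)/(T + (T/L - T/17)) = (-1 + L)/(T + (-T/17 + T/L)) = (-1 + L)/(16*T/17 + T/L))
u(-151, 83) - y(90) = 17*83*(-1 + 83)/(-151*(17 + 16*83)) - 1*80 = 17*83*(-1/151)*82/(17 + 1328) - 80 = 17*83*(-1/151)*82/1345 - 80 = 17*83*(-1/151)*(1/1345)*82 - 80 = -115702/203095 - 80 = -16363302/203095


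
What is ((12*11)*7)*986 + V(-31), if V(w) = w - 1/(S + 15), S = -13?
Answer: 1822065/2 ≈ 9.1103e+5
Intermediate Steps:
V(w) = -½ + w (V(w) = w - 1/(-13 + 15) = w - 1/2 = w - 1*½ = w - ½ = -½ + w)
((12*11)*7)*986 + V(-31) = ((12*11)*7)*986 + (-½ - 31) = (132*7)*986 - 63/2 = 924*986 - 63/2 = 911064 - 63/2 = 1822065/2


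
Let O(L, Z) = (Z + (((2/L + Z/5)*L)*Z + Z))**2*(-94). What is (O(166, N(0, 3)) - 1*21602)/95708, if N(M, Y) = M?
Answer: -10801/47854 ≈ -0.22571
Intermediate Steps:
O(L, Z) = -94*(2*Z + L*Z*(2/L + Z/5))**2 (O(L, Z) = (Z + (((2/L + Z*(1/5))*L)*Z + Z))**2*(-94) = (Z + (((2/L + Z/5)*L)*Z + Z))**2*(-94) = (Z + ((L*(2/L + Z/5))*Z + Z))**2*(-94) = (Z + (L*Z*(2/L + Z/5) + Z))**2*(-94) = (Z + (Z + L*Z*(2/L + Z/5)))**2*(-94) = (2*Z + L*Z*(2/L + Z/5))**2*(-94) = -94*(2*Z + L*Z*(2/L + Z/5))**2)
(O(166, N(0, 3)) - 1*21602)/95708 = (-94/25*0**2*(20 + 166*0)**2 - 1*21602)/95708 = (-94/25*0*(20 + 0)**2 - 21602)*(1/95708) = (-94/25*0*20**2 - 21602)*(1/95708) = (-94/25*0*400 - 21602)*(1/95708) = (0 - 21602)*(1/95708) = -21602*1/95708 = -10801/47854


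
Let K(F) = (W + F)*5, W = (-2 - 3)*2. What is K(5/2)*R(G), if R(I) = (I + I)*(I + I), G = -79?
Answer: -936150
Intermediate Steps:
W = -10 (W = -5*2 = -10)
R(I) = 4*I² (R(I) = (2*I)*(2*I) = 4*I²)
K(F) = -50 + 5*F (K(F) = (-10 + F)*5 = -50 + 5*F)
K(5/2)*R(G) = (-50 + 5*(5/2))*(4*(-79)²) = (-50 + 5*(5*(½)))*(4*6241) = (-50 + 5*(5/2))*24964 = (-50 + 25/2)*24964 = -75/2*24964 = -936150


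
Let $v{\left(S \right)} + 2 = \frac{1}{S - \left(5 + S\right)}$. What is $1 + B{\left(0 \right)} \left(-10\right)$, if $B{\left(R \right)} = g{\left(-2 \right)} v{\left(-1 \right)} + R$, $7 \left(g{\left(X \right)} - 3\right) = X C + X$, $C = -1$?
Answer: $67$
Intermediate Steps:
$v{\left(S \right)} = - \frac{11}{5}$ ($v{\left(S \right)} = -2 + \frac{1}{S - \left(5 + S\right)} = -2 + \frac{1}{-5} = -2 - \frac{1}{5} = - \frac{11}{5}$)
$g{\left(X \right)} = 3$ ($g{\left(X \right)} = 3 + \frac{X \left(-1\right) + X}{7} = 3 + \frac{- X + X}{7} = 3 + \frac{1}{7} \cdot 0 = 3 + 0 = 3$)
$B{\left(R \right)} = - \frac{33}{5} + R$ ($B{\left(R \right)} = 3 \left(- \frac{11}{5}\right) + R = - \frac{33}{5} + R$)
$1 + B{\left(0 \right)} \left(-10\right) = 1 + \left(- \frac{33}{5} + 0\right) \left(-10\right) = 1 - -66 = 1 + 66 = 67$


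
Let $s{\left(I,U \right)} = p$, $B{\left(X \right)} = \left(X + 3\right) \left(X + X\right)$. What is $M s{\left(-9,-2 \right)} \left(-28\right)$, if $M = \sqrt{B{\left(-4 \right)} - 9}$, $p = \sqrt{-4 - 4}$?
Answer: $56 \sqrt{2} \approx 79.196$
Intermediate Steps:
$B{\left(X \right)} = 2 X \left(3 + X\right)$ ($B{\left(X \right)} = \left(3 + X\right) 2 X = 2 X \left(3 + X\right)$)
$p = 2 i \sqrt{2}$ ($p = \sqrt{-8} = 2 i \sqrt{2} \approx 2.8284 i$)
$s{\left(I,U \right)} = 2 i \sqrt{2}$
$M = i$ ($M = \sqrt{2 \left(-4\right) \left(3 - 4\right) - 9} = \sqrt{2 \left(-4\right) \left(-1\right) - 9} = \sqrt{8 - 9} = \sqrt{-1} = i \approx 1.0 i$)
$M s{\left(-9,-2 \right)} \left(-28\right) = i 2 i \sqrt{2} \left(-28\right) = - 2 \sqrt{2} \left(-28\right) = 56 \sqrt{2}$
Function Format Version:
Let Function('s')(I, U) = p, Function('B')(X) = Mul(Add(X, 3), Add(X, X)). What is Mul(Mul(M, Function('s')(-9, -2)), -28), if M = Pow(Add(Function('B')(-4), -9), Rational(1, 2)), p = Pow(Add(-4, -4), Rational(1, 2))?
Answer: Mul(56, Pow(2, Rational(1, 2))) ≈ 79.196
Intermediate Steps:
Function('B')(X) = Mul(2, X, Add(3, X)) (Function('B')(X) = Mul(Add(3, X), Mul(2, X)) = Mul(2, X, Add(3, X)))
p = Mul(2, I, Pow(2, Rational(1, 2))) (p = Pow(-8, Rational(1, 2)) = Mul(2, I, Pow(2, Rational(1, 2))) ≈ Mul(2.8284, I))
Function('s')(I, U) = Mul(2, I, Pow(2, Rational(1, 2)))
M = I (M = Pow(Add(Mul(2, -4, Add(3, -4)), -9), Rational(1, 2)) = Pow(Add(Mul(2, -4, -1), -9), Rational(1, 2)) = Pow(Add(8, -9), Rational(1, 2)) = Pow(-1, Rational(1, 2)) = I ≈ Mul(1.0000, I))
Mul(Mul(M, Function('s')(-9, -2)), -28) = Mul(Mul(I, Mul(2, I, Pow(2, Rational(1, 2)))), -28) = Mul(Mul(-2, Pow(2, Rational(1, 2))), -28) = Mul(56, Pow(2, Rational(1, 2)))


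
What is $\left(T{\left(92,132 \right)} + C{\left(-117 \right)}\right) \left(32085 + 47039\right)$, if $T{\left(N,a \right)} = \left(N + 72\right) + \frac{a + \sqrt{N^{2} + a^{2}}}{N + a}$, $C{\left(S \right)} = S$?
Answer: $\frac{52716365}{14} + \frac{19781 \sqrt{1618}}{14} \approx 3.8223 \cdot 10^{6}$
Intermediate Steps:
$T{\left(N,a \right)} = 72 + N + \frac{a + \sqrt{N^{2} + a^{2}}}{N + a}$ ($T{\left(N,a \right)} = \left(72 + N\right) + \frac{a + \sqrt{N^{2} + a^{2}}}{N + a} = 72 + N + \frac{a + \sqrt{N^{2} + a^{2}}}{N + a}$)
$\left(T{\left(92,132 \right)} + C{\left(-117 \right)}\right) \left(32085 + 47039\right) = \left(\frac{92^{2} + \sqrt{92^{2} + 132^{2}} + 72 \cdot 92 + 73 \cdot 132 + 92 \cdot 132}{92 + 132} - 117\right) \left(32085 + 47039\right) = \left(\frac{8464 + \sqrt{8464 + 17424} + 6624 + 9636 + 12144}{224} - 117\right) 79124 = \left(\frac{8464 + \sqrt{25888} + 6624 + 9636 + 12144}{224} - 117\right) 79124 = \left(\frac{8464 + 4 \sqrt{1618} + 6624 + 9636 + 12144}{224} - 117\right) 79124 = \left(\frac{36868 + 4 \sqrt{1618}}{224} - 117\right) 79124 = \left(\left(\frac{9217}{56} + \frac{\sqrt{1618}}{56}\right) - 117\right) 79124 = \left(\frac{2665}{56} + \frac{\sqrt{1618}}{56}\right) 79124 = \frac{52716365}{14} + \frac{19781 \sqrt{1618}}{14}$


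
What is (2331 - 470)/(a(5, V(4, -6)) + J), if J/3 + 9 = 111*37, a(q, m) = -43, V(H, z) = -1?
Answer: 1861/12251 ≈ 0.15191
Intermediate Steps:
J = 12294 (J = -27 + 3*(111*37) = -27 + 3*4107 = -27 + 12321 = 12294)
(2331 - 470)/(a(5, V(4, -6)) + J) = (2331 - 470)/(-43 + 12294) = 1861/12251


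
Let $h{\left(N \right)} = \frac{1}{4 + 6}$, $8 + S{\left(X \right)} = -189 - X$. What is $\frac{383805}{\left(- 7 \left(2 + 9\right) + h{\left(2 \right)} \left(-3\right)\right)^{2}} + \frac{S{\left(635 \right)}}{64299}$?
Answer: $\frac{2467330625372}{38420517171} \approx 64.219$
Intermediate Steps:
$S{\left(X \right)} = -197 - X$ ($S{\left(X \right)} = -8 - \left(189 + X\right) = -197 - X$)
$h{\left(N \right)} = \frac{1}{10}$
$\frac{383805}{\left(- 7 \left(2 + 9\right) + h{\left(2 \right)} \left(-3\right)\right)^{2}} + \frac{S{\left(635 \right)}}{64299} = \frac{383805}{\left(- 7 \left(2 + 9\right) + \frac{1}{10} \left(-3\right)\right)^{2}} + \frac{-197 - 635}{64299} = \frac{383805}{\left(\left(-7\right) 11 - \frac{3}{10}\right)^{2}} + \left(-197 - 635\right) \frac{1}{64299} = \frac{383805}{\left(-77 - \frac{3}{10}\right)^{2}} - \frac{832}{64299} = \frac{383805}{\left(- \frac{773}{10}\right)^{2}} - \frac{832}{64299} = \frac{383805}{\frac{597529}{100}} - \frac{832}{64299} = 383805 \cdot \frac{100}{597529} - \frac{832}{64299} = \frac{38380500}{597529} - \frac{832}{64299} = \frac{2467330625372}{38420517171}$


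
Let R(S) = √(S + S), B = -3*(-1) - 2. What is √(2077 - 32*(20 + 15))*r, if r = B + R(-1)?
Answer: √957 + I*√1914 ≈ 30.935 + 43.749*I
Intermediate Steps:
B = 1 (B = 3 - 2 = 1)
R(S) = √2*√S (R(S) = √(2*S) = √2*√S)
r = 1 + I*√2 (r = 1 + √2*√(-1) = 1 + √2*I = 1 + I*√2 ≈ 1.0 + 1.4142*I)
√(2077 - 32*(20 + 15))*r = √(2077 - 32*(20 + 15))*(1 + I*√2) = √(2077 - 32*35)*(1 + I*√2) = √(2077 - 1120)*(1 + I*√2) = √957*(1 + I*√2)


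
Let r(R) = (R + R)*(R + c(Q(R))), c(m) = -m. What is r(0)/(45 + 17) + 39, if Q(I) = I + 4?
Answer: 39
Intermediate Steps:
Q(I) = 4 + I
r(R) = -8*R (r(R) = (R + R)*(R - (4 + R)) = (2*R)*(R + (-4 - R)) = (2*R)*(-4) = -8*R)
r(0)/(45 + 17) + 39 = (-8*0)/(45 + 17) + 39 = 0/62 + 39 = (1/62)*0 + 39 = 0 + 39 = 39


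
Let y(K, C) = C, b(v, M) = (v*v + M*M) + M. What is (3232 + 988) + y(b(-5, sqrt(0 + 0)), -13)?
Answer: 4207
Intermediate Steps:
b(v, M) = M + M**2 + v**2 (b(v, M) = (v**2 + M**2) + M = (M**2 + v**2) + M = M + M**2 + v**2)
(3232 + 988) + y(b(-5, sqrt(0 + 0)), -13) = (3232 + 988) - 13 = 4220 - 13 = 4207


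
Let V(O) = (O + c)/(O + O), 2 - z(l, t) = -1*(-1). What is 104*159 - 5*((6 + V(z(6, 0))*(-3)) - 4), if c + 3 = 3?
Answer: 33067/2 ≈ 16534.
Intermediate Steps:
c = 0 (c = -3 + 3 = 0)
z(l, t) = 1 (z(l, t) = 2 - (-1)*(-1) = 2 - 1*1 = 2 - 1 = 1)
V(O) = ½ (V(O) = (O + 0)/(O + O) = O/((2*O)) = O*(1/(2*O)) = ½)
104*159 - 5*((6 + V(z(6, 0))*(-3)) - 4) = 104*159 - 5*((6 + (½)*(-3)) - 4) = 16536 - 5*((6 - 3/2) - 4) = 16536 - 5*(9/2 - 4) = 16536 - 5*½ = 16536 - 5/2 = 33067/2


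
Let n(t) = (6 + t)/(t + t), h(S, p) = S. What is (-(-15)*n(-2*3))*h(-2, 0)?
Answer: 0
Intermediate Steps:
n(t) = (6 + t)/(2*t) (n(t) = (6 + t)/((2*t)) = (6 + t)*(1/(2*t)) = (6 + t)/(2*t))
(-(-15)*n(-2*3))*h(-2, 0) = -(-15)*(6 - 2*3)/(2*((-2*3)))*(-2) = -(-15)*(½)*(6 - 6)/(-6)*(-2) = -(-15)*(½)*(-⅙)*0*(-2) = -(-15)*0*(-2) = -15*0*(-2) = 0*(-2) = 0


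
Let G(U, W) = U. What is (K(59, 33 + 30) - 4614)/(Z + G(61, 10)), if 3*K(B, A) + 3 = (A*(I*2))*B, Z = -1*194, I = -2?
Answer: 9571/133 ≈ 71.962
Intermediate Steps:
Z = -194
K(B, A) = -1 - 4*A*B/3 (K(B, A) = -1 + ((A*(-2*2))*B)/3 = -1 + ((A*(-4))*B)/3 = -1 + ((-4*A)*B)/3 = -1 + (-4*A*B)/3 = -1 - 4*A*B/3)
(K(59, 33 + 30) - 4614)/(Z + G(61, 10)) = ((-1 - 4/3*(33 + 30)*59) - 4614)/(-194 + 61) = ((-1 - 4/3*63*59) - 4614)/(-133) = ((-1 - 4956) - 4614)*(-1/133) = (-4957 - 4614)*(-1/133) = -9571*(-1/133) = 9571/133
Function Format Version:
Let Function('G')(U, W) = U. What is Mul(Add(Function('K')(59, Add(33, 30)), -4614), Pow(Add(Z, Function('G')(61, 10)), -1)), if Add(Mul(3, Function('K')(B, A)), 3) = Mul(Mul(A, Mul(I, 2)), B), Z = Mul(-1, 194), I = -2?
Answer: Rational(9571, 133) ≈ 71.962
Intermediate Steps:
Z = -194
Function('K')(B, A) = Add(-1, Mul(Rational(-4, 3), A, B)) (Function('K')(B, A) = Add(-1, Mul(Rational(1, 3), Mul(Mul(A, Mul(-2, 2)), B))) = Add(-1, Mul(Rational(1, 3), Mul(Mul(A, -4), B))) = Add(-1, Mul(Rational(1, 3), Mul(Mul(-4, A), B))) = Add(-1, Mul(Rational(1, 3), Mul(-4, A, B))) = Add(-1, Mul(Rational(-4, 3), A, B)))
Mul(Add(Function('K')(59, Add(33, 30)), -4614), Pow(Add(Z, Function('G')(61, 10)), -1)) = Mul(Add(Add(-1, Mul(Rational(-4, 3), Add(33, 30), 59)), -4614), Pow(Add(-194, 61), -1)) = Mul(Add(Add(-1, Mul(Rational(-4, 3), 63, 59)), -4614), Pow(-133, -1)) = Mul(Add(Add(-1, -4956), -4614), Rational(-1, 133)) = Mul(Add(-4957, -4614), Rational(-1, 133)) = Mul(-9571, Rational(-1, 133)) = Rational(9571, 133)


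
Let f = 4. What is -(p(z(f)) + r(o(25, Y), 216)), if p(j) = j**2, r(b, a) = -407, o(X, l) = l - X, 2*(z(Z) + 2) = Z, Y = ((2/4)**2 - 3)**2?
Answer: 407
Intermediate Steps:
Y = 121/16 (Y = ((2*(1/4))**2 - 3)**2 = ((1/2)**2 - 3)**2 = (1/4 - 3)**2 = (-11/4)**2 = 121/16 ≈ 7.5625)
z(Z) = -2 + Z/2
-(p(z(f)) + r(o(25, Y), 216)) = -((-2 + (1/2)*4)**2 - 407) = -((-2 + 2)**2 - 407) = -(0**2 - 407) = -(0 - 407) = -1*(-407) = 407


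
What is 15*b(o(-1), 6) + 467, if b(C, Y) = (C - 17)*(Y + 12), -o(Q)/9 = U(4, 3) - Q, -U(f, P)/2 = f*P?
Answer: 51767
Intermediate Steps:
U(f, P) = -2*P*f (U(f, P) = -2*f*P = -2*P*f)
o(Q) = 216 + 9*Q (o(Q) = -9*(-2*3*4 - Q) = -9*(-24 - Q) = 216 + 9*Q)
b(C, Y) = (-17 + C)*(12 + Y)
15*b(o(-1), 6) + 467 = 15*(-204 - 17*6 + 12*(216 + 9*(-1)) + (216 + 9*(-1))*6) + 467 = 15*(-204 - 102 + 12*(216 - 9) + (216 - 9)*6) + 467 = 15*(-204 - 102 + 12*207 + 207*6) + 467 = 15*(-204 - 102 + 2484 + 1242) + 467 = 15*3420 + 467 = 51300 + 467 = 51767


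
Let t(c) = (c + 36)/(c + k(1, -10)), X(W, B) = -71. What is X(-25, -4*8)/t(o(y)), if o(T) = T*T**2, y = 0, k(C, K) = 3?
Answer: -71/12 ≈ -5.9167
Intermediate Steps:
o(T) = T**3
t(c) = (36 + c)/(3 + c) (t(c) = (c + 36)/(c + 3) = (36 + c)/(3 + c))
X(-25, -4*8)/t(o(y)) = -71*(3 + 0**3)/(36 + 0**3) = -71*(3 + 0)/(36 + 0) = -71/(36/3) = -71/((1/3)*36) = -71/12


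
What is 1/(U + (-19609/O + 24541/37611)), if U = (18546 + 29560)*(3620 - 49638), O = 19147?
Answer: -720137817/1594199265296162408 ≈ -4.5172e-10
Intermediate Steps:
U = -2213741908 (U = 48106*(-46018) = -2213741908)
1/(U + (-19609/O + 24541/37611)) = 1/(-2213741908 + (-19609/19147 + 24541/37611)) = 1/(-2213741908 - 267627572/720137817) = 1/(-1594199265296162408/720137817) = -720137817/1594199265296162408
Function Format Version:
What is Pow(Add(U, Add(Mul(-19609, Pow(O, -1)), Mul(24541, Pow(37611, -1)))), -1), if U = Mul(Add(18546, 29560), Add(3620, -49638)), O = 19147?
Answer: Rational(-720137817, 1594199265296162408) ≈ -4.5172e-10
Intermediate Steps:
U = -2213741908 (U = Mul(48106, -46018) = -2213741908)
Pow(Add(U, Add(Mul(-19609, Pow(O, -1)), Mul(24541, Pow(37611, -1)))), -1) = Pow(Add(-2213741908, Add(Mul(-19609, Pow(19147, -1)), Mul(24541, Pow(37611, -1)))), -1) = Pow(Add(-2213741908, Add(Mul(-19609, Rational(1, 19147)), Mul(24541, Rational(1, 37611)))), -1) = Pow(Add(-2213741908, Add(Rational(-19609, 19147), Rational(24541, 37611))), -1) = Pow(Add(-2213741908, Rational(-267627572, 720137817)), -1) = Pow(Rational(-1594199265296162408, 720137817), -1) = Rational(-720137817, 1594199265296162408)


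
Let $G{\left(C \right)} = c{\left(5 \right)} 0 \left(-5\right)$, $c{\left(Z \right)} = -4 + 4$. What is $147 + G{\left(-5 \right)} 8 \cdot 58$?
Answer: $147$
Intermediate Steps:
$c{\left(Z \right)} = 0$
$G{\left(C \right)} = 0$ ($G{\left(C \right)} = 0 \cdot 0 \left(-5\right) = 0 \left(-5\right) = 0$)
$147 + G{\left(-5 \right)} 8 \cdot 58 = 147 + 0 \cdot 8 \cdot 58 = 147 + 0 \cdot 58 = 147 + 0 = 147$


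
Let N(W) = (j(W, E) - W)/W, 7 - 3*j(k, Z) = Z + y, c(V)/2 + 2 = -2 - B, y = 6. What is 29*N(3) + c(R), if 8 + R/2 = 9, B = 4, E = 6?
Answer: -550/9 ≈ -61.111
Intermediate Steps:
R = 2 (R = -16 + 2*9 = -16 + 18 = 2)
c(V) = -16 (c(V) = -4 + 2*(-2 - 1*4) = -4 + 2*(-2 - 4) = -4 + 2*(-6) = -4 - 12 = -16)
j(k, Z) = 1/3 - Z/3 (j(k, Z) = 7/3 - (Z + 6)/3 = 7/3 - (6 + Z)/3 = 7/3 + (-2 - Z/3) = 1/3 - Z/3)
N(W) = (-5/3 - W)/W (N(W) = ((1/3 - 1/3*6) - W)/W = ((1/3 - 2) - W)/W = (-5/3 - W)/W)
29*N(3) + c(R) = 29*((-5/3 - 1*3)/3) - 16 = 29*((-5/3 - 3)/3) - 16 = 29*((1/3)*(-14/3)) - 16 = 29*(-14/9) - 16 = -406/9 - 16 = -550/9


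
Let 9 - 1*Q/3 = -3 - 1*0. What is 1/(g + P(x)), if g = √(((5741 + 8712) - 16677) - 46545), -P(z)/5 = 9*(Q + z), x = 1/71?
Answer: -8169615/13485798754 - 5041*I*√48769/13485798754 ≈ -0.00060579 - 8.2549e-5*I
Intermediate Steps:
Q = 36 (Q = 27 - 3*(-3 - 1*0) = 27 - 3*(-3 + 0) = 27 - 3*(-3) = 27 + 9 = 36)
x = 1/71 ≈ 0.014085
P(z) = -1620 - 45*z (P(z) = -45*(36 + z) = -5*(324 + 9*z) = -1620 - 45*z)
g = I*√48769 (g = √((14453 - 16677) - 46545) = √(-2224 - 46545) = √(-48769) = I*√48769 ≈ 220.84*I)
1/(g + P(x)) = 1/(I*√48769 + (-1620 - 45*1/71)) = 1/(I*√48769 + (-1620 - 45/71)) = 1/(I*√48769 - 115065/71) = 1/(-115065/71 + I*√48769)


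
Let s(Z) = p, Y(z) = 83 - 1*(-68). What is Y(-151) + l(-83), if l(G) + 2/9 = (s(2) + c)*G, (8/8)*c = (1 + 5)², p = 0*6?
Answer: -25535/9 ≈ -2837.2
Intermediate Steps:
Y(z) = 151 (Y(z) = 83 + 68 = 151)
p = 0
c = 36 (c = (1 + 5)² = 6² = 36)
s(Z) = 0
l(G) = -2/9 + 36*G (l(G) = -2/9 + (0 + 36)*G = -2/9 + 36*G)
Y(-151) + l(-83) = 151 + (-2/9 + 36*(-83)) = 151 + (-2/9 - 2988) = 151 - 26894/9 = -25535/9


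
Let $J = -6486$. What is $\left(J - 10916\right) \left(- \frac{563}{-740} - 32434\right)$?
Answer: $\frac{208829194497}{370} \approx 5.644 \cdot 10^{8}$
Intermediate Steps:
$\left(J - 10916\right) \left(- \frac{563}{-740} - 32434\right) = \left(-6486 - 10916\right) \left(- \frac{563}{-740} - 32434\right) = - 17402 \left(\left(-563\right) \left(- \frac{1}{740}\right) - 32434\right) = - 17402 \left(\frac{563}{740} - 32434\right) = \left(-17402\right) \left(- \frac{24000597}{740}\right) = \frac{208829194497}{370}$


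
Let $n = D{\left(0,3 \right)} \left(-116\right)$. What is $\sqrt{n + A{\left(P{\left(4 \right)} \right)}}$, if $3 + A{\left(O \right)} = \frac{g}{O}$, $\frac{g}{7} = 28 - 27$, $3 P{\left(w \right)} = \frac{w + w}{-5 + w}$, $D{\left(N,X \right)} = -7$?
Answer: $\frac{\sqrt{12902}}{4} \approx 28.397$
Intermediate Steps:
$P{\left(w \right)} = \frac{2 w}{3 \left(-5 + w\right)}$ ($P{\left(w \right)} = \frac{\left(w + w\right) \frac{1}{-5 + w}}{3} = \frac{2 w \frac{1}{-5 + w}}{3} = \frac{2 w}{3 \left(-5 + w\right)}$)
$g = 7$ ($g = 7 \left(28 - 27\right) = 7 \cdot 1 = 7$)
$n = 812$ ($n = \left(-7\right) \left(-116\right) = 812$)
$A{\left(O \right)} = -3 + \frac{7}{O}$
$\sqrt{n + A{\left(P{\left(4 \right)} \right)}} = \sqrt{812 - \left(3 - \frac{7}{\frac{2}{3} \cdot 4 \frac{1}{-5 + 4}}\right)} = \sqrt{812 - \left(3 - \frac{7}{\frac{2}{3} \cdot 4 \frac{1}{-1}}\right)} = \sqrt{812 - \left(3 - \frac{7}{\frac{2}{3} \cdot 4 \left(-1\right)}\right)} = \sqrt{812 - \left(3 - \frac{7}{- \frac{8}{3}}\right)} = \sqrt{812 + \left(-3 + 7 \left(- \frac{3}{8}\right)\right)} = \sqrt{812 - \frac{45}{8}} = \sqrt{\frac{6451}{8}} = \frac{\sqrt{12902}}{4}$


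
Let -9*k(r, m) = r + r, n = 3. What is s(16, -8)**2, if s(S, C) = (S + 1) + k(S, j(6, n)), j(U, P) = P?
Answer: 14641/81 ≈ 180.75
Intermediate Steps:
k(r, m) = -2*r/9 (k(r, m) = -(r + r)/9 = -2*r/9)
s(S, C) = 1 + 7*S/9 (s(S, C) = (S + 1) - 2*S/9 = (1 + S) - 2*S/9 = 1 + 7*S/9)
s(16, -8)**2 = (1 + (7/9)*16)**2 = (1 + 112/9)**2 = (121/9)**2 = 14641/81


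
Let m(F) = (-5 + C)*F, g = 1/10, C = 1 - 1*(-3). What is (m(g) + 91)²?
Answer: 826281/100 ≈ 8262.8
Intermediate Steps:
C = 4 (C = 1 + 3 = 4)
g = ⅒ ≈ 0.10000
m(F) = -F (m(F) = (-5 + 4)*F = -F)
(m(g) + 91)² = (-1*⅒ + 91)² = (-⅒ + 91)² = (909/10)² = 826281/100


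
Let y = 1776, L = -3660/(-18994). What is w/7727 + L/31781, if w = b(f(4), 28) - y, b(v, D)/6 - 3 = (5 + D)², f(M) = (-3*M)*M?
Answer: 23631578922/38232709199 ≈ 0.61810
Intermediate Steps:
L = 1830/9497 (L = -3660*(-1/18994) = 1830/9497 ≈ 0.19269)
f(M) = -3*M²
b(v, D) = 18 + 6*(5 + D)²
w = 4776 (w = (18 + 6*(5 + 28)²) - 1*1776 = (18 + 6*33²) - 1776 = (18 + 6*1089) - 1776 = (18 + 6534) - 1776 = 6552 - 1776 = 4776)
w/7727 + L/31781 = 4776/7727 + (1830/9497)/31781 = 4776*(1/7727) + (1830/9497)*(1/31781) = 4776/7727 + 30/4947937 = 23631578922/38232709199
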